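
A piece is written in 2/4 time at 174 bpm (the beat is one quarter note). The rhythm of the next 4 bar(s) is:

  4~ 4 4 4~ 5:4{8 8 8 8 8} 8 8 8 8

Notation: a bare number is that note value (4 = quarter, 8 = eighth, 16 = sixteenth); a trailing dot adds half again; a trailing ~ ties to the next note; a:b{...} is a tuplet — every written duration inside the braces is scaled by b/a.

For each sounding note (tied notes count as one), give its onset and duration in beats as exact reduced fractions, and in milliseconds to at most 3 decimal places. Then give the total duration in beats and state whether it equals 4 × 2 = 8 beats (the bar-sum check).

1) 0.0ms=0b +689.655ms=2b
2) 689.655ms=2b +344.828ms=1b
3) 1034.483ms=3b +482.759ms=7/5b
4) 1517.241ms=22/5b +137.931ms=2/5b
5) 1655.172ms=24/5b +137.931ms=2/5b
6) 1793.103ms=26/5b +137.931ms=2/5b
7) 1931.034ms=28/5b +137.931ms=2/5b
8) 2068.966ms=6b +172.414ms=1/2b
9) 2241.379ms=13/2b +172.414ms=1/2b
10) 2413.793ms=7b +172.414ms=1/2b
11) 2586.207ms=15/2b +172.414ms=1/2b
Σ=8b of 8 (174bpm 2/4) — PASS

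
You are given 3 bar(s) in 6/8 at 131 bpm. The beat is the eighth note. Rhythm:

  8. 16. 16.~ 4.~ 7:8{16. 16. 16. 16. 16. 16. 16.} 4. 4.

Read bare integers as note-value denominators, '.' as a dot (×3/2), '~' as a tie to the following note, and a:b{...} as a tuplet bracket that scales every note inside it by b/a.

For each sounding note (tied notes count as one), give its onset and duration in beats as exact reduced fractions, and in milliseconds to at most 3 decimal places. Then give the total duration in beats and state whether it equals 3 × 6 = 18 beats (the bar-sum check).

1) 0.0ms=0b +687.023ms=3/2b
2) 687.023ms=3/2b +343.511ms=3/4b
3) 1030.534ms=9/4b +2110.142ms=129/28b
4) 3140.676ms=48/7b +392.585ms=6/7b
5) 3533.261ms=54/7b +392.585ms=6/7b
6) 3925.845ms=60/7b +392.585ms=6/7b
7) 4318.43ms=66/7b +392.585ms=6/7b
8) 4711.014ms=72/7b +392.585ms=6/7b
9) 5103.599ms=78/7b +392.585ms=6/7b
10) 5496.183ms=12b +1374.046ms=3b
11) 6870.229ms=15b +1374.046ms=3b
Σ=18b of 18 (131bpm 6/8) — PASS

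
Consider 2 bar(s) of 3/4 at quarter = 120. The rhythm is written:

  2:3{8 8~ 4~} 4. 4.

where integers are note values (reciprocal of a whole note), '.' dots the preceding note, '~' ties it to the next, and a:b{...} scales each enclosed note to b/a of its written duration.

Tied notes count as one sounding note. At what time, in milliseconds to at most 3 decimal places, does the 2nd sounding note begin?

note 2 onset = 3/4b = 375.0ms

1. 0.0ms @ 0 + 375.0ms (3/4)
2. 375.0ms @ 3/4 + 1875.0ms (15/4)
3. 2250.0ms @ 9/2 + 750.0ms (3/2)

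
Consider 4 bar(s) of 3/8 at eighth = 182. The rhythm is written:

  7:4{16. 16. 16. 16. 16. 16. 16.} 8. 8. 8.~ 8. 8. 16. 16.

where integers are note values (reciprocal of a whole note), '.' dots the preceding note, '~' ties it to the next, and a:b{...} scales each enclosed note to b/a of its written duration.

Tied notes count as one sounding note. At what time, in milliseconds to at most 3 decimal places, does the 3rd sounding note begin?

1. 0.0ms @ 0 + 141.287ms (3/7)
2. 141.287ms @ 3/7 + 141.287ms (3/7)
3. 282.575ms @ 6/7 + 141.287ms (3/7)
4. 423.862ms @ 9/7 + 141.287ms (3/7)
5. 565.149ms @ 12/7 + 141.287ms (3/7)
6. 706.436ms @ 15/7 + 141.287ms (3/7)
7. 847.724ms @ 18/7 + 141.287ms (3/7)
8. 989.011ms @ 3 + 494.505ms (3/2)
9. 1483.516ms @ 9/2 + 494.505ms (3/2)
10. 1978.022ms @ 6 + 989.011ms (3)
11. 2967.033ms @ 9 + 494.505ms (3/2)
12. 3461.538ms @ 21/2 + 247.253ms (3/4)
13. 3708.791ms @ 45/4 + 247.253ms (3/4)

note 3 onset = 6/7b = 282.575ms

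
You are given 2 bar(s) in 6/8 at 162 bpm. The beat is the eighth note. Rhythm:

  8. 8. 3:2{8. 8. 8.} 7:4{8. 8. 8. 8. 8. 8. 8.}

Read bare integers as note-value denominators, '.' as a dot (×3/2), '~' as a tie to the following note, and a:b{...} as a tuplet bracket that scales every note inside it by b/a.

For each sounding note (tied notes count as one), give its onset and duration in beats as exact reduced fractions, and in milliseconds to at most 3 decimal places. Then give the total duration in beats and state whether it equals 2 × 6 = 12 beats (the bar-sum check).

1) 0.0ms=0b +555.556ms=3/2b
2) 555.556ms=3/2b +555.556ms=3/2b
3) 1111.111ms=3b +370.37ms=1b
4) 1481.481ms=4b +370.37ms=1b
5) 1851.852ms=5b +370.37ms=1b
6) 2222.222ms=6b +317.46ms=6/7b
7) 2539.683ms=48/7b +317.46ms=6/7b
8) 2857.143ms=54/7b +317.46ms=6/7b
9) 3174.603ms=60/7b +317.46ms=6/7b
10) 3492.063ms=66/7b +317.46ms=6/7b
11) 3809.524ms=72/7b +317.46ms=6/7b
12) 4126.984ms=78/7b +317.46ms=6/7b
Σ=12b of 12 (162bpm 6/8) — PASS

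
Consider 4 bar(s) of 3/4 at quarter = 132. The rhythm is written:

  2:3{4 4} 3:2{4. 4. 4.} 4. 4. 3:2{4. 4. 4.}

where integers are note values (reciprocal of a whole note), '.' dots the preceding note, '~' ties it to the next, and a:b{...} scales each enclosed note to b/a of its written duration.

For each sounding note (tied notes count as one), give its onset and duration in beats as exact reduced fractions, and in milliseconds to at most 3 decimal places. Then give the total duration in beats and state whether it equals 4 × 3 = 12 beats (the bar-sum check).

1) 0.0ms=0b +681.818ms=3/2b
2) 681.818ms=3/2b +681.818ms=3/2b
3) 1363.636ms=3b +454.545ms=1b
4) 1818.182ms=4b +454.545ms=1b
5) 2272.727ms=5b +454.545ms=1b
6) 2727.273ms=6b +681.818ms=3/2b
7) 3409.091ms=15/2b +681.818ms=3/2b
8) 4090.909ms=9b +454.545ms=1b
9) 4545.455ms=10b +454.545ms=1b
10) 5000.0ms=11b +454.545ms=1b
Σ=12b of 12 (132bpm 3/4) — PASS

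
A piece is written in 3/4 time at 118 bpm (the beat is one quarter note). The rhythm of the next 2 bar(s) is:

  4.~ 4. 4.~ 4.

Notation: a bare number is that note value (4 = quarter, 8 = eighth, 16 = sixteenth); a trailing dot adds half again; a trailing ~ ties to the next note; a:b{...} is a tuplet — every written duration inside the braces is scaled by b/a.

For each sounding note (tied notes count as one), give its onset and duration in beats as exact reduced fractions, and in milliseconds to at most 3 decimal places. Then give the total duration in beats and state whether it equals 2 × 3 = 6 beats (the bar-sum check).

1) 0.0ms=0b +1525.424ms=3b
2) 1525.424ms=3b +1525.424ms=3b
Σ=6b of 6 (118bpm 3/4) — PASS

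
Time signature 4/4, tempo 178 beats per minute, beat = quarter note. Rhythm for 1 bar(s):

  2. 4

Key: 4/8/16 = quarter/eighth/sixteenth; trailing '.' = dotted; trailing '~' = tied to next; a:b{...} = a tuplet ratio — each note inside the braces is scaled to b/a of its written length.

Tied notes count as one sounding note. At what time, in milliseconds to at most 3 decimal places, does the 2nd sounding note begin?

1. 0.0ms @ 0 + 1011.236ms (3)
2. 1011.236ms @ 3 + 337.079ms (1)

note 2 onset = 3b = 1011.236ms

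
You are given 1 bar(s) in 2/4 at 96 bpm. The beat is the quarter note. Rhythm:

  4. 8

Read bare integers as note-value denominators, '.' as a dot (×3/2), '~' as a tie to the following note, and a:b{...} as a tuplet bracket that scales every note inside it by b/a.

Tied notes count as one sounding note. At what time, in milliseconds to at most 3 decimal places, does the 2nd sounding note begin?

1. 0.0ms @ 0 + 937.5ms (3/2)
2. 937.5ms @ 3/2 + 312.5ms (1/2)

note 2 onset = 3/2b = 937.5ms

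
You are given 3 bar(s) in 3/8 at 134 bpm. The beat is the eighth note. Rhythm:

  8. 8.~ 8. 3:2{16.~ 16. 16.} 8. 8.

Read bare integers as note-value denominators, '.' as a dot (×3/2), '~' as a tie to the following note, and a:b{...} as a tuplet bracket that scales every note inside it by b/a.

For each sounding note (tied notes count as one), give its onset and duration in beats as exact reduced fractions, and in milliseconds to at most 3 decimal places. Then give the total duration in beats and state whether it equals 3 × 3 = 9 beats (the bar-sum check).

1) 0.0ms=0b +671.642ms=3/2b
2) 671.642ms=3/2b +1343.284ms=3b
3) 2014.925ms=9/2b +447.761ms=1b
4) 2462.687ms=11/2b +223.881ms=1/2b
5) 2686.567ms=6b +671.642ms=3/2b
6) 3358.209ms=15/2b +671.642ms=3/2b
Σ=9b of 9 (134bpm 3/8) — PASS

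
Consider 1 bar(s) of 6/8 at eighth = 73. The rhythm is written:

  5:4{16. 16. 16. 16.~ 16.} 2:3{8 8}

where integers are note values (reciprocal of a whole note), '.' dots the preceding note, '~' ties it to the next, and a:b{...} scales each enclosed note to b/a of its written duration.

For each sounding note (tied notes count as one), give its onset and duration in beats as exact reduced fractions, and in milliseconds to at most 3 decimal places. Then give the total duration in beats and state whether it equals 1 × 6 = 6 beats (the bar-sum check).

1) 0.0ms=0b +493.151ms=3/5b
2) 493.151ms=3/5b +493.151ms=3/5b
3) 986.301ms=6/5b +493.151ms=3/5b
4) 1479.452ms=9/5b +986.301ms=6/5b
5) 2465.753ms=3b +1232.877ms=3/2b
6) 3698.63ms=9/2b +1232.877ms=3/2b
Σ=6b of 6 (73bpm 6/8) — PASS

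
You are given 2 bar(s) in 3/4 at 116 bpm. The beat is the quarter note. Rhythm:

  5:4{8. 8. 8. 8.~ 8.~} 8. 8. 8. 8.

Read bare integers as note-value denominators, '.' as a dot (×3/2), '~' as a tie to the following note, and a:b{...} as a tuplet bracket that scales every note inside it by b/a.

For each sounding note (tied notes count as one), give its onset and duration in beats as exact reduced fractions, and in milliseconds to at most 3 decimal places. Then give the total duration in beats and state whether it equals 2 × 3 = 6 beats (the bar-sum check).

1) 0.0ms=0b +310.345ms=3/5b
2) 310.345ms=3/5b +310.345ms=3/5b
3) 620.69ms=6/5b +310.345ms=3/5b
4) 931.034ms=9/5b +1008.621ms=39/20b
5) 1939.655ms=15/4b +387.931ms=3/4b
6) 2327.586ms=9/2b +387.931ms=3/4b
7) 2715.517ms=21/4b +387.931ms=3/4b
Σ=6b of 6 (116bpm 3/4) — PASS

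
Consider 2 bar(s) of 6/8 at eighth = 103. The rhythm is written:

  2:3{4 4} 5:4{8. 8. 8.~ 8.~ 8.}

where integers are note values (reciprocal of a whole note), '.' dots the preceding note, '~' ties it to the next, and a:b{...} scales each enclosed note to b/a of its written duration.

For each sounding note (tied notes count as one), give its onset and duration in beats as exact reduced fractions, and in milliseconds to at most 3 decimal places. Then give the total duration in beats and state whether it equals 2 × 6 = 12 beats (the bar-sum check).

1) 0.0ms=0b +1747.573ms=3b
2) 1747.573ms=3b +1747.573ms=3b
3) 3495.146ms=6b +699.029ms=6/5b
4) 4194.175ms=36/5b +699.029ms=6/5b
5) 4893.204ms=42/5b +2097.087ms=18/5b
Σ=12b of 12 (103bpm 6/8) — PASS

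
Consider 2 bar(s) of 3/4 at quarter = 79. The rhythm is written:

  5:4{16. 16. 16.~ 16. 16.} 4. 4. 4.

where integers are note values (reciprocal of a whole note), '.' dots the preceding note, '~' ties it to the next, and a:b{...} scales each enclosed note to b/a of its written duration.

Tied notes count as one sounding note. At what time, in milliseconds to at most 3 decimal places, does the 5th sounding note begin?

1. 0.0ms @ 0 + 227.848ms (3/10)
2. 227.848ms @ 3/10 + 227.848ms (3/10)
3. 455.696ms @ 3/5 + 455.696ms (3/5)
4. 911.392ms @ 6/5 + 227.848ms (3/10)
5. 1139.241ms @ 3/2 + 1139.241ms (3/2)
6. 2278.481ms @ 3 + 1139.241ms (3/2)
7. 3417.722ms @ 9/2 + 1139.241ms (3/2)

note 5 onset = 3/2b = 1139.241ms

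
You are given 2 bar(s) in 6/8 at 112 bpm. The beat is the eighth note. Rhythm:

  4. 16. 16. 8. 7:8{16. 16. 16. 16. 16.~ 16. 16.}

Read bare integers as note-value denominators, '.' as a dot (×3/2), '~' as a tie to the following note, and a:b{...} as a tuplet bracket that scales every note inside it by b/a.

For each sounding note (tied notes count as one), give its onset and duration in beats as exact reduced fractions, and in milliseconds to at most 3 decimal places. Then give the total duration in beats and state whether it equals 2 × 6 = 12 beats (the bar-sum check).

1) 0.0ms=0b +1607.143ms=3b
2) 1607.143ms=3b +401.786ms=3/4b
3) 2008.929ms=15/4b +401.786ms=3/4b
4) 2410.714ms=9/2b +803.571ms=3/2b
5) 3214.286ms=6b +459.184ms=6/7b
6) 3673.469ms=48/7b +459.184ms=6/7b
7) 4132.653ms=54/7b +459.184ms=6/7b
8) 4591.837ms=60/7b +459.184ms=6/7b
9) 5051.02ms=66/7b +918.367ms=12/7b
10) 5969.388ms=78/7b +459.184ms=6/7b
Σ=12b of 12 (112bpm 6/8) — PASS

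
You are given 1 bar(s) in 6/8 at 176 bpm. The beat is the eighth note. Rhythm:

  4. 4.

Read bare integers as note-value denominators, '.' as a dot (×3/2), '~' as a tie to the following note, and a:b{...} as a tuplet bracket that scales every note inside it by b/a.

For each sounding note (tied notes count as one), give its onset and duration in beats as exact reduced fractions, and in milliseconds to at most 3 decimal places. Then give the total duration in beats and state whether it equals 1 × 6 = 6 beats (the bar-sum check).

1) 0.0ms=0b +1022.727ms=3b
2) 1022.727ms=3b +1022.727ms=3b
Σ=6b of 6 (176bpm 6/8) — PASS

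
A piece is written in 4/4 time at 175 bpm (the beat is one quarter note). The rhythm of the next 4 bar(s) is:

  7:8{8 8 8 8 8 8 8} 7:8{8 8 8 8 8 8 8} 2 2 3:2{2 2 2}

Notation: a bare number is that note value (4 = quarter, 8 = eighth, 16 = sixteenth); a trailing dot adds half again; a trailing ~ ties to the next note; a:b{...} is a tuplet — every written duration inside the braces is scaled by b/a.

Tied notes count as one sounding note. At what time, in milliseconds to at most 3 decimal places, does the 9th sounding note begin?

note 9 onset = 32/7b = 1567.347ms

1. 0.0ms @ 0 + 195.918ms (4/7)
2. 195.918ms @ 4/7 + 195.918ms (4/7)
3. 391.837ms @ 8/7 + 195.918ms (4/7)
4. 587.755ms @ 12/7 + 195.918ms (4/7)
5. 783.673ms @ 16/7 + 195.918ms (4/7)
6. 979.592ms @ 20/7 + 195.918ms (4/7)
7. 1175.51ms @ 24/7 + 195.918ms (4/7)
8. 1371.429ms @ 4 + 195.918ms (4/7)
9. 1567.347ms @ 32/7 + 195.918ms (4/7)
10. 1763.265ms @ 36/7 + 195.918ms (4/7)
11. 1959.184ms @ 40/7 + 195.918ms (4/7)
12. 2155.102ms @ 44/7 + 195.918ms (4/7)
13. 2351.02ms @ 48/7 + 195.918ms (4/7)
14. 2546.939ms @ 52/7 + 195.918ms (4/7)
15. 2742.857ms @ 8 + 685.714ms (2)
16. 3428.571ms @ 10 + 685.714ms (2)
17. 4114.286ms @ 12 + 457.143ms (4/3)
18. 4571.429ms @ 40/3 + 457.143ms (4/3)
19. 5028.571ms @ 44/3 + 457.143ms (4/3)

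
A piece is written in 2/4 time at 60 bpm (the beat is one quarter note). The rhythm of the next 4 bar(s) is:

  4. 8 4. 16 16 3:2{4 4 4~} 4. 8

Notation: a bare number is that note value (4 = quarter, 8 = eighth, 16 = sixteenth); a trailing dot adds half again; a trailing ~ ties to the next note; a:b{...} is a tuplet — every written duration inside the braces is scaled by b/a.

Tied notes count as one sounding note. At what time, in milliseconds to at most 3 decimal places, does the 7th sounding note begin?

1. 0.0ms @ 0 + 1500.0ms (3/2)
2. 1500.0ms @ 3/2 + 500.0ms (1/2)
3. 2000.0ms @ 2 + 1500.0ms (3/2)
4. 3500.0ms @ 7/2 + 250.0ms (1/4)
5. 3750.0ms @ 15/4 + 250.0ms (1/4)
6. 4000.0ms @ 4 + 666.667ms (2/3)
7. 4666.667ms @ 14/3 + 666.667ms (2/3)
8. 5333.333ms @ 16/3 + 2166.667ms (13/6)
9. 7500.0ms @ 15/2 + 500.0ms (1/2)

note 7 onset = 14/3b = 4666.667ms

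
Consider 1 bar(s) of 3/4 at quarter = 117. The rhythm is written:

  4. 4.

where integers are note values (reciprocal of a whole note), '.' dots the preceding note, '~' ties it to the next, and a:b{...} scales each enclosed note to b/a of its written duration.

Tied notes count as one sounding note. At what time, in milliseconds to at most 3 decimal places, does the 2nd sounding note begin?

1. 0.0ms @ 0 + 769.231ms (3/2)
2. 769.231ms @ 3/2 + 769.231ms (3/2)

note 2 onset = 3/2b = 769.231ms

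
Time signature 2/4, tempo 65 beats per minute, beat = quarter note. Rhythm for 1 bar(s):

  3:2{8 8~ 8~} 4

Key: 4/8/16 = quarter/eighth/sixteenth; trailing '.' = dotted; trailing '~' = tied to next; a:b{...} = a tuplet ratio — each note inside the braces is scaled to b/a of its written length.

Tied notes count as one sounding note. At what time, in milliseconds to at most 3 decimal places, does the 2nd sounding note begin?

1. 0.0ms @ 0 + 307.692ms (1/3)
2. 307.692ms @ 1/3 + 1538.462ms (5/3)

note 2 onset = 1/3b = 307.692ms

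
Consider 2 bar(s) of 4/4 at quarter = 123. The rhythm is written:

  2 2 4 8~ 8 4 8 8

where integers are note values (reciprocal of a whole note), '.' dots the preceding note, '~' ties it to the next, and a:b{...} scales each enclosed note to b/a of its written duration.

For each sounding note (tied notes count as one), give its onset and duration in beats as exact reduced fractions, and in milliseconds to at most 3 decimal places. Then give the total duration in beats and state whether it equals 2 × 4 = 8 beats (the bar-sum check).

1) 0.0ms=0b +975.61ms=2b
2) 975.61ms=2b +975.61ms=2b
3) 1951.22ms=4b +487.805ms=1b
4) 2439.024ms=5b +487.805ms=1b
5) 2926.829ms=6b +487.805ms=1b
6) 3414.634ms=7b +243.902ms=1/2b
7) 3658.537ms=15/2b +243.902ms=1/2b
Σ=8b of 8 (123bpm 4/4) — PASS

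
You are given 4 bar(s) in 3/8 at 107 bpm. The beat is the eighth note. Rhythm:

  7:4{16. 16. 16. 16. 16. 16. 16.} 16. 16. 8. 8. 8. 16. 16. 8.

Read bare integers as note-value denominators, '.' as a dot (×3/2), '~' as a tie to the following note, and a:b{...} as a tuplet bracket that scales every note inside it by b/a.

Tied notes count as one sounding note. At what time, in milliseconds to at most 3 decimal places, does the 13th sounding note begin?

1. 0.0ms @ 0 + 240.32ms (3/7)
2. 240.32ms @ 3/7 + 240.32ms (3/7)
3. 480.641ms @ 6/7 + 240.32ms (3/7)
4. 720.961ms @ 9/7 + 240.32ms (3/7)
5. 961.282ms @ 12/7 + 240.32ms (3/7)
6. 1201.602ms @ 15/7 + 240.32ms (3/7)
7. 1441.923ms @ 18/7 + 240.32ms (3/7)
8. 1682.243ms @ 3 + 420.561ms (3/4)
9. 2102.804ms @ 15/4 + 420.561ms (3/4)
10. 2523.364ms @ 9/2 + 841.121ms (3/2)
11. 3364.486ms @ 6 + 841.121ms (3/2)
12. 4205.607ms @ 15/2 + 841.121ms (3/2)
13. 5046.729ms @ 9 + 420.561ms (3/4)
14. 5467.29ms @ 39/4 + 420.561ms (3/4)
15. 5887.85ms @ 21/2 + 841.121ms (3/2)

note 13 onset = 9b = 5046.729ms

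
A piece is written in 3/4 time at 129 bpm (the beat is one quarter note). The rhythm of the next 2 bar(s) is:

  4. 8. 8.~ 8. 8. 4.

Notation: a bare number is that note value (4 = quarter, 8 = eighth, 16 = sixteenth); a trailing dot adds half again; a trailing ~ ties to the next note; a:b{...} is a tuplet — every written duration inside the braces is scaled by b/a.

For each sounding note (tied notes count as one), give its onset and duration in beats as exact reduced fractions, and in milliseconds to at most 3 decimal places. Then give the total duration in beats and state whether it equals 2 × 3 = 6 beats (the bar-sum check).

1) 0.0ms=0b +697.674ms=3/2b
2) 697.674ms=3/2b +348.837ms=3/4b
3) 1046.512ms=9/4b +697.674ms=3/2b
4) 1744.186ms=15/4b +348.837ms=3/4b
5) 2093.023ms=9/2b +697.674ms=3/2b
Σ=6b of 6 (129bpm 3/4) — PASS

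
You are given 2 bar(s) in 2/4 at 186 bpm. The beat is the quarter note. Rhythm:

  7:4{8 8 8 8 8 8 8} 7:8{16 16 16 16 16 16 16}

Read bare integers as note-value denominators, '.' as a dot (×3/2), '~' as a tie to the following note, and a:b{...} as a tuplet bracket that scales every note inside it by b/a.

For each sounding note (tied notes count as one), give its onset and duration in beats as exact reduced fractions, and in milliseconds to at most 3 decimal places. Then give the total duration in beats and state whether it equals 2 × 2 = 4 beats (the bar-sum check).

1) 0.0ms=0b +92.166ms=2/7b
2) 92.166ms=2/7b +92.166ms=2/7b
3) 184.332ms=4/7b +92.166ms=2/7b
4) 276.498ms=6/7b +92.166ms=2/7b
5) 368.664ms=8/7b +92.166ms=2/7b
6) 460.829ms=10/7b +92.166ms=2/7b
7) 552.995ms=12/7b +92.166ms=2/7b
8) 645.161ms=2b +92.166ms=2/7b
9) 737.327ms=16/7b +92.166ms=2/7b
10) 829.493ms=18/7b +92.166ms=2/7b
11) 921.659ms=20/7b +92.166ms=2/7b
12) 1013.825ms=22/7b +92.166ms=2/7b
13) 1105.991ms=24/7b +92.166ms=2/7b
14) 1198.157ms=26/7b +92.166ms=2/7b
Σ=4b of 4 (186bpm 2/4) — PASS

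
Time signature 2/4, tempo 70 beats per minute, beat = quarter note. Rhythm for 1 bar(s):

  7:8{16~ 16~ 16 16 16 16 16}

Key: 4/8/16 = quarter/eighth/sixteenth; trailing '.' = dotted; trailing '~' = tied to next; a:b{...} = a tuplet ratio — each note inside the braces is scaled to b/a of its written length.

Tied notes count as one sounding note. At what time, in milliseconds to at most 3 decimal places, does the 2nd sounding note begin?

note 2 onset = 6/7b = 734.694ms

1. 0.0ms @ 0 + 734.694ms (6/7)
2. 734.694ms @ 6/7 + 244.898ms (2/7)
3. 979.592ms @ 8/7 + 244.898ms (2/7)
4. 1224.49ms @ 10/7 + 244.898ms (2/7)
5. 1469.388ms @ 12/7 + 244.898ms (2/7)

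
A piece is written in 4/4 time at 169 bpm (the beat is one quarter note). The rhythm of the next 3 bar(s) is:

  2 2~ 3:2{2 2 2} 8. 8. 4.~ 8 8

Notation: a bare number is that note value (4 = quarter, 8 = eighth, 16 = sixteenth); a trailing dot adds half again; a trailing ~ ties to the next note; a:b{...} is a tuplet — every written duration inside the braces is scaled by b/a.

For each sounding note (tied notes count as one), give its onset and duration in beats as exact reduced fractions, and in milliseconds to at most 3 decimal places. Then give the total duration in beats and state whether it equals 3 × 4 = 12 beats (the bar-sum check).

1) 0.0ms=0b +710.059ms=2b
2) 710.059ms=2b +1183.432ms=10/3b
3) 1893.491ms=16/3b +473.373ms=4/3b
4) 2366.864ms=20/3b +473.373ms=4/3b
5) 2840.237ms=8b +266.272ms=3/4b
6) 3106.509ms=35/4b +266.272ms=3/4b
7) 3372.781ms=19/2b +710.059ms=2b
8) 4082.84ms=23/2b +177.515ms=1/2b
Σ=12b of 12 (169bpm 4/4) — PASS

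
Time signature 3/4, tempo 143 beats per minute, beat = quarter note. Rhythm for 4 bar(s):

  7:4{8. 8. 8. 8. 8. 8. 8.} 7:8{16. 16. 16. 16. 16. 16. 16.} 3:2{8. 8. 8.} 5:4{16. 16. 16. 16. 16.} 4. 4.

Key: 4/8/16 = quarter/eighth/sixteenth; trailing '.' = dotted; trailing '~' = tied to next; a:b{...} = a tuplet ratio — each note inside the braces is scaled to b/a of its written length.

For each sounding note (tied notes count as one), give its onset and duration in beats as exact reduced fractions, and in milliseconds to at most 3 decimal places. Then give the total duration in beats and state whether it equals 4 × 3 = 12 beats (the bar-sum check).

1) 0.0ms=0b +179.82ms=3/7b
2) 179.82ms=3/7b +179.82ms=3/7b
3) 359.64ms=6/7b +179.82ms=3/7b
4) 539.461ms=9/7b +179.82ms=3/7b
5) 719.281ms=12/7b +179.82ms=3/7b
6) 899.101ms=15/7b +179.82ms=3/7b
7) 1078.921ms=18/7b +179.82ms=3/7b
8) 1258.741ms=3b +179.82ms=3/7b
9) 1438.561ms=24/7b +179.82ms=3/7b
10) 1618.382ms=27/7b +179.82ms=3/7b
11) 1798.202ms=30/7b +179.82ms=3/7b
12) 1978.022ms=33/7b +179.82ms=3/7b
13) 2157.842ms=36/7b +179.82ms=3/7b
14) 2337.662ms=39/7b +179.82ms=3/7b
15) 2517.483ms=6b +209.79ms=1/2b
16) 2727.273ms=13/2b +209.79ms=1/2b
17) 2937.063ms=7b +209.79ms=1/2b
18) 3146.853ms=15/2b +125.874ms=3/10b
19) 3272.727ms=39/5b +125.874ms=3/10b
20) 3398.601ms=81/10b +125.874ms=3/10b
21) 3524.476ms=42/5b +125.874ms=3/10b
22) 3650.35ms=87/10b +125.874ms=3/10b
23) 3776.224ms=9b +629.371ms=3/2b
24) 4405.594ms=21/2b +629.371ms=3/2b
Σ=12b of 12 (143bpm 3/4) — PASS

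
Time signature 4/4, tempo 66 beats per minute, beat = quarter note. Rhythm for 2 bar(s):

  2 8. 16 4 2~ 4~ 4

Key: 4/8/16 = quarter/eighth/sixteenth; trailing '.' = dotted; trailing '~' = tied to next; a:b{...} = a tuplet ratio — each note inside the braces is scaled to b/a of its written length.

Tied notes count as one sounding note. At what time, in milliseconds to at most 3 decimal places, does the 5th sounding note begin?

note 5 onset = 4b = 3636.364ms

1. 0.0ms @ 0 + 1818.182ms (2)
2. 1818.182ms @ 2 + 681.818ms (3/4)
3. 2500.0ms @ 11/4 + 227.273ms (1/4)
4. 2727.273ms @ 3 + 909.091ms (1)
5. 3636.364ms @ 4 + 3636.364ms (4)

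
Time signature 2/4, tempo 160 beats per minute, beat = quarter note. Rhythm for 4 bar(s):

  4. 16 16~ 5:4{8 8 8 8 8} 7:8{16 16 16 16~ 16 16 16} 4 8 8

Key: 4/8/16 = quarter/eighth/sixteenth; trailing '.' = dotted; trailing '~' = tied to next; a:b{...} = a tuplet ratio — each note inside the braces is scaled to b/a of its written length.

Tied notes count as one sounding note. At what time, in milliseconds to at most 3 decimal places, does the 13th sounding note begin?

1. 0.0ms @ 0 + 562.5ms (3/2)
2. 562.5ms @ 3/2 + 93.75ms (1/4)
3. 656.25ms @ 7/4 + 243.75ms (13/20)
4. 900.0ms @ 12/5 + 150.0ms (2/5)
5. 1050.0ms @ 14/5 + 150.0ms (2/5)
6. 1200.0ms @ 16/5 + 150.0ms (2/5)
7. 1350.0ms @ 18/5 + 150.0ms (2/5)
8. 1500.0ms @ 4 + 107.143ms (2/7)
9. 1607.143ms @ 30/7 + 107.143ms (2/7)
10. 1714.286ms @ 32/7 + 107.143ms (2/7)
11. 1821.429ms @ 34/7 + 214.286ms (4/7)
12. 2035.714ms @ 38/7 + 107.143ms (2/7)
13. 2142.857ms @ 40/7 + 107.143ms (2/7)
14. 2250.0ms @ 6 + 375.0ms (1)
15. 2625.0ms @ 7 + 187.5ms (1/2)
16. 2812.5ms @ 15/2 + 187.5ms (1/2)

note 13 onset = 40/7b = 2142.857ms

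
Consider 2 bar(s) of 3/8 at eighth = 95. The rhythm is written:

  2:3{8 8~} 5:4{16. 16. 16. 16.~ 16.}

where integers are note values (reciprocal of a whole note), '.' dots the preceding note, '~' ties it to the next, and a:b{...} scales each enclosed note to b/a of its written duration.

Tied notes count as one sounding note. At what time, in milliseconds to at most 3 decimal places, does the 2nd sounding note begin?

1. 0.0ms @ 0 + 947.368ms (3/2)
2. 947.368ms @ 3/2 + 1326.316ms (21/10)
3. 2273.684ms @ 18/5 + 378.947ms (3/5)
4. 2652.632ms @ 21/5 + 378.947ms (3/5)
5. 3031.579ms @ 24/5 + 757.895ms (6/5)

note 2 onset = 3/2b = 947.368ms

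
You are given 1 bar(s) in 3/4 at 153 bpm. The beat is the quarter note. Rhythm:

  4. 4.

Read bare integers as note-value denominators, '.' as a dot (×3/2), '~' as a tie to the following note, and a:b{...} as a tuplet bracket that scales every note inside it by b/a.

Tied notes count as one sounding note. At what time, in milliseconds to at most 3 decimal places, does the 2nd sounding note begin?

1. 0.0ms @ 0 + 588.235ms (3/2)
2. 588.235ms @ 3/2 + 588.235ms (3/2)

note 2 onset = 3/2b = 588.235ms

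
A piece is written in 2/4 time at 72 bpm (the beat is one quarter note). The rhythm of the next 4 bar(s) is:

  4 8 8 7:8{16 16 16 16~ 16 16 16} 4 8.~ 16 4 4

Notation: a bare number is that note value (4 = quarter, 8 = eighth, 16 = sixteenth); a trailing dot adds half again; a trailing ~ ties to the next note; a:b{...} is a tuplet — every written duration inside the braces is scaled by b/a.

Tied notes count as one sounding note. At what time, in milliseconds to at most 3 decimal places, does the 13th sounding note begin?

1. 0.0ms @ 0 + 833.333ms (1)
2. 833.333ms @ 1 + 416.667ms (1/2)
3. 1250.0ms @ 3/2 + 416.667ms (1/2)
4. 1666.667ms @ 2 + 238.095ms (2/7)
5. 1904.762ms @ 16/7 + 238.095ms (2/7)
6. 2142.857ms @ 18/7 + 238.095ms (2/7)
7. 2380.952ms @ 20/7 + 476.19ms (4/7)
8. 2857.143ms @ 24/7 + 238.095ms (2/7)
9. 3095.238ms @ 26/7 + 238.095ms (2/7)
10. 3333.333ms @ 4 + 833.333ms (1)
11. 4166.667ms @ 5 + 833.333ms (1)
12. 5000.0ms @ 6 + 833.333ms (1)
13. 5833.333ms @ 7 + 833.333ms (1)

note 13 onset = 7b = 5833.333ms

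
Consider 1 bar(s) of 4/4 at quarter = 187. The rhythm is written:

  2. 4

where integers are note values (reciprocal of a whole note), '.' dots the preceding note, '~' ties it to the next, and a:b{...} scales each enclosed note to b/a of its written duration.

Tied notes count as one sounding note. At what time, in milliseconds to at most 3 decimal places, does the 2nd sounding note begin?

1. 0.0ms @ 0 + 962.567ms (3)
2. 962.567ms @ 3 + 320.856ms (1)

note 2 onset = 3b = 962.567ms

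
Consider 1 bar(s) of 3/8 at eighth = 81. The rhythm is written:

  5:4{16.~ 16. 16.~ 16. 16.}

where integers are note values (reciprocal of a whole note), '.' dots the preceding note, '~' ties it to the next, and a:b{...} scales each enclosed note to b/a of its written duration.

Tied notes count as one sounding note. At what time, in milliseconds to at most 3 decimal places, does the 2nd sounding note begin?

1. 0.0ms @ 0 + 888.889ms (6/5)
2. 888.889ms @ 6/5 + 888.889ms (6/5)
3. 1777.778ms @ 12/5 + 444.444ms (3/5)

note 2 onset = 6/5b = 888.889ms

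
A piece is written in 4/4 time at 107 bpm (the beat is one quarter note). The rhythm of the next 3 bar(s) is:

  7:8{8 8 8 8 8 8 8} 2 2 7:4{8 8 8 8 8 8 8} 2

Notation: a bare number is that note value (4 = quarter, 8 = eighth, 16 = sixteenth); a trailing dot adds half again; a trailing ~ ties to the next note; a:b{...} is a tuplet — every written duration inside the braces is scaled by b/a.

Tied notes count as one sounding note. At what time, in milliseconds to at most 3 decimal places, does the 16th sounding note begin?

1. 0.0ms @ 0 + 320.427ms (4/7)
2. 320.427ms @ 4/7 + 320.427ms (4/7)
3. 640.854ms @ 8/7 + 320.427ms (4/7)
4. 961.282ms @ 12/7 + 320.427ms (4/7)
5. 1281.709ms @ 16/7 + 320.427ms (4/7)
6. 1602.136ms @ 20/7 + 320.427ms (4/7)
7. 1922.563ms @ 24/7 + 320.427ms (4/7)
8. 2242.991ms @ 4 + 1121.495ms (2)
9. 3364.486ms @ 6 + 1121.495ms (2)
10. 4485.981ms @ 8 + 160.214ms (2/7)
11. 4646.195ms @ 58/7 + 160.214ms (2/7)
12. 4806.409ms @ 60/7 + 160.214ms (2/7)
13. 4966.622ms @ 62/7 + 160.214ms (2/7)
14. 5126.836ms @ 64/7 + 160.214ms (2/7)
15. 5287.049ms @ 66/7 + 160.214ms (2/7)
16. 5447.263ms @ 68/7 + 160.214ms (2/7)
17. 5607.477ms @ 10 + 1121.495ms (2)

note 16 onset = 68/7b = 5447.263ms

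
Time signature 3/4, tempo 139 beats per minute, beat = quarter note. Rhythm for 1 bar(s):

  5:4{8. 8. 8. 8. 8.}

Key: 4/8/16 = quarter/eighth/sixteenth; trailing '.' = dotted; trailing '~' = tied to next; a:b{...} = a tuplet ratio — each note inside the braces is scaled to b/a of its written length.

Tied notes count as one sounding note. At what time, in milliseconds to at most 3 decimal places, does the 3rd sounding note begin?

1. 0.0ms @ 0 + 258.993ms (3/5)
2. 258.993ms @ 3/5 + 258.993ms (3/5)
3. 517.986ms @ 6/5 + 258.993ms (3/5)
4. 776.978ms @ 9/5 + 258.993ms (3/5)
5. 1035.971ms @ 12/5 + 258.993ms (3/5)

note 3 onset = 6/5b = 517.986ms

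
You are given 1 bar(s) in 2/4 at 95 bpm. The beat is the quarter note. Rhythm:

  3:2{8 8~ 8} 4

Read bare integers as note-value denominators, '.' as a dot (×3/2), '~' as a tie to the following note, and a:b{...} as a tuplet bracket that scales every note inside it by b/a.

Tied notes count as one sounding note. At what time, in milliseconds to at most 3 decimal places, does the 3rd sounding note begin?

note 3 onset = 1b = 631.579ms

1. 0.0ms @ 0 + 210.526ms (1/3)
2. 210.526ms @ 1/3 + 421.053ms (2/3)
3. 631.579ms @ 1 + 631.579ms (1)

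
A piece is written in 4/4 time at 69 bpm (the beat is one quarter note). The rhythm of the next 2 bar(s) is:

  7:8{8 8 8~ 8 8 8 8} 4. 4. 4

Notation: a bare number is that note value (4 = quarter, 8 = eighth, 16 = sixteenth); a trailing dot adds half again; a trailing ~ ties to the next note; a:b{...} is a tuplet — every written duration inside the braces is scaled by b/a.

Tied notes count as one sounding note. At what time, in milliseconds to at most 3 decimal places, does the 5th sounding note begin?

1. 0.0ms @ 0 + 496.894ms (4/7)
2. 496.894ms @ 4/7 + 496.894ms (4/7)
3. 993.789ms @ 8/7 + 993.789ms (8/7)
4. 1987.578ms @ 16/7 + 496.894ms (4/7)
5. 2484.472ms @ 20/7 + 496.894ms (4/7)
6. 2981.366ms @ 24/7 + 496.894ms (4/7)
7. 3478.261ms @ 4 + 1304.348ms (3/2)
8. 4782.609ms @ 11/2 + 1304.348ms (3/2)
9. 6086.957ms @ 7 + 869.565ms (1)

note 5 onset = 20/7b = 2484.472ms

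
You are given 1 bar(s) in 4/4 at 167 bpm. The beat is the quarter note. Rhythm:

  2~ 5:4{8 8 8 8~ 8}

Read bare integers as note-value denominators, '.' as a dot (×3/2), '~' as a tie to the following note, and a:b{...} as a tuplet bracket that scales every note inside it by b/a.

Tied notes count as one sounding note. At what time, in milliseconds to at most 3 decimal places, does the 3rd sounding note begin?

note 3 onset = 14/5b = 1005.988ms

1. 0.0ms @ 0 + 862.275ms (12/5)
2. 862.275ms @ 12/5 + 143.713ms (2/5)
3. 1005.988ms @ 14/5 + 143.713ms (2/5)
4. 1149.701ms @ 16/5 + 287.425ms (4/5)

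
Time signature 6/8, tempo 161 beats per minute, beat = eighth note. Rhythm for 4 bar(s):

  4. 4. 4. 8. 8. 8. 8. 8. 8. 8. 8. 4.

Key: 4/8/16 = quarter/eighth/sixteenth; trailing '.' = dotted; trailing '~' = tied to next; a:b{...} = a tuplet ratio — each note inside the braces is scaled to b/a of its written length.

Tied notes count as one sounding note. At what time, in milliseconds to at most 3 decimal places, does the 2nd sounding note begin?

note 2 onset = 3b = 1118.012ms

1. 0.0ms @ 0 + 1118.012ms (3)
2. 1118.012ms @ 3 + 1118.012ms (3)
3. 2236.025ms @ 6 + 1118.012ms (3)
4. 3354.037ms @ 9 + 559.006ms (3/2)
5. 3913.043ms @ 21/2 + 559.006ms (3/2)
6. 4472.05ms @ 12 + 559.006ms (3/2)
7. 5031.056ms @ 27/2 + 559.006ms (3/2)
8. 5590.062ms @ 15 + 559.006ms (3/2)
9. 6149.068ms @ 33/2 + 559.006ms (3/2)
10. 6708.075ms @ 18 + 559.006ms (3/2)
11. 7267.081ms @ 39/2 + 559.006ms (3/2)
12. 7826.087ms @ 21 + 1118.012ms (3)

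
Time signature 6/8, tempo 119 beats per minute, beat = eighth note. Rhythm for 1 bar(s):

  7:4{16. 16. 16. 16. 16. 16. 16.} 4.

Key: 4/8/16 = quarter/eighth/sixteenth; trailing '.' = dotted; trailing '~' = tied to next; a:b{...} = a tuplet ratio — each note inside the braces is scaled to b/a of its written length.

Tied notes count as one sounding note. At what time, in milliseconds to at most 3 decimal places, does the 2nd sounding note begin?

1. 0.0ms @ 0 + 216.086ms (3/7)
2. 216.086ms @ 3/7 + 216.086ms (3/7)
3. 432.173ms @ 6/7 + 216.086ms (3/7)
4. 648.259ms @ 9/7 + 216.086ms (3/7)
5. 864.346ms @ 12/7 + 216.086ms (3/7)
6. 1080.432ms @ 15/7 + 216.086ms (3/7)
7. 1296.519ms @ 18/7 + 216.086ms (3/7)
8. 1512.605ms @ 3 + 1512.605ms (3)

note 2 onset = 3/7b = 216.086ms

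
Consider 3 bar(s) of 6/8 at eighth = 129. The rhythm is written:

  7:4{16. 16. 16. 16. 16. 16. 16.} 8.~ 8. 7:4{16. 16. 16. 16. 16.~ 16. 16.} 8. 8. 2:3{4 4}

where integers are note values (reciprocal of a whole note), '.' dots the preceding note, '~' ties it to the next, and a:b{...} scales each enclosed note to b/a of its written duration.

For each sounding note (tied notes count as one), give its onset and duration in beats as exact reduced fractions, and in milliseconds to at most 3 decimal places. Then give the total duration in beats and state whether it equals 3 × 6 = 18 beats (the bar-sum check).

1) 0.0ms=0b +199.336ms=3/7b
2) 199.336ms=3/7b +199.336ms=3/7b
3) 398.671ms=6/7b +199.336ms=3/7b
4) 598.007ms=9/7b +199.336ms=3/7b
5) 797.342ms=12/7b +199.336ms=3/7b
6) 996.678ms=15/7b +199.336ms=3/7b
7) 1196.013ms=18/7b +199.336ms=3/7b
8) 1395.349ms=3b +1395.349ms=3b
9) 2790.698ms=6b +199.336ms=3/7b
10) 2990.033ms=45/7b +199.336ms=3/7b
11) 3189.369ms=48/7b +199.336ms=3/7b
12) 3388.704ms=51/7b +199.336ms=3/7b
13) 3588.04ms=54/7b +398.671ms=6/7b
14) 3986.711ms=60/7b +199.336ms=3/7b
15) 4186.047ms=9b +697.674ms=3/2b
16) 4883.721ms=21/2b +697.674ms=3/2b
17) 5581.395ms=12b +1395.349ms=3b
18) 6976.744ms=15b +1395.349ms=3b
Σ=18b of 18 (129bpm 6/8) — PASS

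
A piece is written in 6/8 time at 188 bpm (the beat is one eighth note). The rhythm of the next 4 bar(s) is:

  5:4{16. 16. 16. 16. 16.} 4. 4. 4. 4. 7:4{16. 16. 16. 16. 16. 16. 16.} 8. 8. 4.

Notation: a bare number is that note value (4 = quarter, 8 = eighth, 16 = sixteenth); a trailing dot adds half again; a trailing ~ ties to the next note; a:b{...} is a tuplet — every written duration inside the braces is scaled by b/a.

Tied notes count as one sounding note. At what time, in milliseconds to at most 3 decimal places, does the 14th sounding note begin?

1. 0.0ms @ 0 + 191.489ms (3/5)
2. 191.489ms @ 3/5 + 191.489ms (3/5)
3. 382.979ms @ 6/5 + 191.489ms (3/5)
4. 574.468ms @ 9/5 + 191.489ms (3/5)
5. 765.957ms @ 12/5 + 191.489ms (3/5)
6. 957.447ms @ 3 + 957.447ms (3)
7. 1914.894ms @ 6 + 957.447ms (3)
8. 2872.34ms @ 9 + 957.447ms (3)
9. 3829.787ms @ 12 + 957.447ms (3)
10. 4787.234ms @ 15 + 136.778ms (3/7)
11. 4924.012ms @ 108/7 + 136.778ms (3/7)
12. 5060.79ms @ 111/7 + 136.778ms (3/7)
13. 5197.568ms @ 114/7 + 136.778ms (3/7)
14. 5334.347ms @ 117/7 + 136.778ms (3/7)
15. 5471.125ms @ 120/7 + 136.778ms (3/7)
16. 5607.903ms @ 123/7 + 136.778ms (3/7)
17. 5744.681ms @ 18 + 478.723ms (3/2)
18. 6223.404ms @ 39/2 + 478.723ms (3/2)
19. 6702.128ms @ 21 + 957.447ms (3)

note 14 onset = 117/7b = 5334.347ms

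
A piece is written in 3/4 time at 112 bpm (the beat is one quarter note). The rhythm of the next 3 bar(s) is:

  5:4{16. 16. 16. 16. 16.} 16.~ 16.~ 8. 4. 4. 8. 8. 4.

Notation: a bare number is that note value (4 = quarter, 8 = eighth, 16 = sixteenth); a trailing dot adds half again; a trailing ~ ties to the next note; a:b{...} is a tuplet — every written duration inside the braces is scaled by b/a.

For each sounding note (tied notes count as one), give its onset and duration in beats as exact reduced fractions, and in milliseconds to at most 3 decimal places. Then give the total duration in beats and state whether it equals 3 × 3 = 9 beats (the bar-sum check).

1) 0.0ms=0b +160.714ms=3/10b
2) 160.714ms=3/10b +160.714ms=3/10b
3) 321.429ms=3/5b +160.714ms=3/10b
4) 482.143ms=9/10b +160.714ms=3/10b
5) 642.857ms=6/5b +160.714ms=3/10b
6) 803.571ms=3/2b +803.571ms=3/2b
7) 1607.143ms=3b +803.571ms=3/2b
8) 2410.714ms=9/2b +803.571ms=3/2b
9) 3214.286ms=6b +401.786ms=3/4b
10) 3616.071ms=27/4b +401.786ms=3/4b
11) 4017.857ms=15/2b +803.571ms=3/2b
Σ=9b of 9 (112bpm 3/4) — PASS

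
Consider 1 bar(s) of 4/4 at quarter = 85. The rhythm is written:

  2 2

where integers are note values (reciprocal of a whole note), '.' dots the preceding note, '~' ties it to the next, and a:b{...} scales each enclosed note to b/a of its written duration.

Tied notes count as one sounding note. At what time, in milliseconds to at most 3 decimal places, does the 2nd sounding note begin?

1. 0.0ms @ 0 + 1411.765ms (2)
2. 1411.765ms @ 2 + 1411.765ms (2)

note 2 onset = 2b = 1411.765ms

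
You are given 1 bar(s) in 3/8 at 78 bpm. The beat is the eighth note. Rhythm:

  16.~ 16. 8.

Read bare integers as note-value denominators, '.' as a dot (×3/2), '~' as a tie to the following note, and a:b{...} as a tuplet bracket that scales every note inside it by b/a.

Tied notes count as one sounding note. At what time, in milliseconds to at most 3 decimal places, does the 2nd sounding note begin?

note 2 onset = 3/2b = 1153.846ms

1. 0.0ms @ 0 + 1153.846ms (3/2)
2. 1153.846ms @ 3/2 + 1153.846ms (3/2)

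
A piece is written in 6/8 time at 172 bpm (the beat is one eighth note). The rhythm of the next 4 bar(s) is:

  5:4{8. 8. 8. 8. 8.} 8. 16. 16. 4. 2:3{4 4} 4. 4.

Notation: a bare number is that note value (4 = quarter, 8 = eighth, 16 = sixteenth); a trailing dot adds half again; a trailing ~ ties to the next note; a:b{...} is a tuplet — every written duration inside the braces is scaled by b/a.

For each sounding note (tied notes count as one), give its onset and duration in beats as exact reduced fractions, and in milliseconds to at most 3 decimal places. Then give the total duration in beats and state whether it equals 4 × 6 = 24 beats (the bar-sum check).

1) 0.0ms=0b +418.605ms=6/5b
2) 418.605ms=6/5b +418.605ms=6/5b
3) 837.209ms=12/5b +418.605ms=6/5b
4) 1255.814ms=18/5b +418.605ms=6/5b
5) 1674.419ms=24/5b +418.605ms=6/5b
6) 2093.023ms=6b +523.256ms=3/2b
7) 2616.279ms=15/2b +261.628ms=3/4b
8) 2877.907ms=33/4b +261.628ms=3/4b
9) 3139.535ms=9b +1046.512ms=3b
10) 4186.047ms=12b +1046.512ms=3b
11) 5232.558ms=15b +1046.512ms=3b
12) 6279.07ms=18b +1046.512ms=3b
13) 7325.581ms=21b +1046.512ms=3b
Σ=24b of 24 (172bpm 6/8) — PASS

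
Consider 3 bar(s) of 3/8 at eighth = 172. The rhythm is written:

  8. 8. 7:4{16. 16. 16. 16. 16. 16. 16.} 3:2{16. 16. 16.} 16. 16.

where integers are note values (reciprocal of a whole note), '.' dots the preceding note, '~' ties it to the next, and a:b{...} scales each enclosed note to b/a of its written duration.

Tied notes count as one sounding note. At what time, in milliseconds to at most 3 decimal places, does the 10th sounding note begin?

1. 0.0ms @ 0 + 523.256ms (3/2)
2. 523.256ms @ 3/2 + 523.256ms (3/2)
3. 1046.512ms @ 3 + 149.502ms (3/7)
4. 1196.013ms @ 24/7 + 149.502ms (3/7)
5. 1345.515ms @ 27/7 + 149.502ms (3/7)
6. 1495.017ms @ 30/7 + 149.502ms (3/7)
7. 1644.518ms @ 33/7 + 149.502ms (3/7)
8. 1794.02ms @ 36/7 + 149.502ms (3/7)
9. 1943.522ms @ 39/7 + 149.502ms (3/7)
10. 2093.023ms @ 6 + 174.419ms (1/2)
11. 2267.442ms @ 13/2 + 174.419ms (1/2)
12. 2441.86ms @ 7 + 174.419ms (1/2)
13. 2616.279ms @ 15/2 + 261.628ms (3/4)
14. 2877.907ms @ 33/4 + 261.628ms (3/4)

note 10 onset = 6b = 2093.023ms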